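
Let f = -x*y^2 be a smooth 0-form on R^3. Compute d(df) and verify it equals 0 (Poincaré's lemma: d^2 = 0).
d(df) = 0

Step 1: df = sum_i (∂f/∂x_i) dx_i = (-y^2) dx + (-2*x*y) dy + (0) dz.
Step 2: Apply d again. Using the 1-form formula, the coefficient of dx ∧ dy in d(df) is ∂^2 f/∂x ∂y - ∂^2 f/∂y ∂x = (-2*y) - (-2*y) = 0 (equality of mixed partials for smooth f).
Similarly for dx ∧ dz and dy ∧ dz — all coefficients vanish. So d(df) = 0.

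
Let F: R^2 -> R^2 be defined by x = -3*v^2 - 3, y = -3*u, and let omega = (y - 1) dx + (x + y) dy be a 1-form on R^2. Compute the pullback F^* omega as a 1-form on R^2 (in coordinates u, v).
F^* omega = (9*u + 9*v^2 + 9) du + (6*v*(3*u + 1)) dv

Using F^*(f dg) = (f ∘ F) d(g ∘ F), substitute each coordinate x_i by F_i(u, v) in f_i, and replace dx_i by d F_i = (∂F_i/∂u) du + (∂F_i/∂v) dv.
  For the x component: f_1(F) = -3*u - 1; d F_1 = (0) du + (-6*v) dv
  For the y component: f_2(F) = -3*u - 3*v^2 - 3; d F_2 = (-3) du + (0) dv
Combining and collecting du, dv coefficients:
  coeff of du: 9*u + 9*v^2 + 9
  coeff of dv: 6*v*(3*u + 1)
F^* omega = (9*u + 9*v^2 + 9) du + (6*v*(3*u + 1)) dv.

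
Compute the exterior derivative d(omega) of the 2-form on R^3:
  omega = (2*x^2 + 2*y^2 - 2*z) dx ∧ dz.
d(omega) = (-4*y) dx ∧ dy ∧ dz

For a 2-form omega = sum_{i<j} g_{ij} dx_i ∧ dx_j, the exterior derivative is
  d(omega) = sum_{i<j} d(g_{ij}) ∧ dx_i ∧ dx_j = sum_{i<j, k} (∂g_{ij}/∂x_k) dx_k ∧ dx_i ∧ dx_j.
Expand each term, using dx_k ∧ dx_i ∧ dx_j = sgn(permutation) dx_{(a)} ∧ dx_{(b)} ∧ dx_{(c)} with (a < b < c) sorted:
  d(2*x^2 + 2*y^2 - 2*z) includes (∂/∂y)(2*x^2 + 2*y^2 - 2*z) dy = (4*y) dy, which multiplied by dx ∧ dz gives (-4*y) dx ∧ dy ∧ dz
Collecting like 3-forms: d(omega) = (-4*y) dx ∧ dy ∧ dz.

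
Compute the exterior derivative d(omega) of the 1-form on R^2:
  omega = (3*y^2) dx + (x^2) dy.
d(omega) = (2*x - 6*y) dx ∧ dy

For a 1-form omega = sum_i f_i dx_i, the exterior derivative is
  d(omega) = sum_{i < j} (∂f_j/∂x_i - ∂f_i/∂x_j) dx_i ∧ dx_j.
  coefficient of dx ∧ dy: ∂f_2/∂x - ∂f_1/∂y = ∂(x^2)/∂x - ∂(3*y^2)/∂y = 2*x - 6*y
Assembling: d(omega) = (2*x - 6*y) dx ∧ dy.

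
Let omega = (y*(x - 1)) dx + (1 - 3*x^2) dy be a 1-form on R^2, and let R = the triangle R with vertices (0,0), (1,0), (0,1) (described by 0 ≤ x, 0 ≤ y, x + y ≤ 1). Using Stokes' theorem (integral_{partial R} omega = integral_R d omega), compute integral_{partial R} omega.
integral_(partial R) omega = -2/3

Stokes: integral_partial_R omega = integral_R d omega with d omega = (∂Q/∂x - ∂P/∂y) dx ∧ dy.
  ∂Q/∂x = -6*x
  ∂P/∂y = x - 1
  integrand = ∂Q/∂x - ∂P/∂y = 1 - 7*x.
Integrating over R: integral_0^1 integral_0^{1-x} (1 - 7*x) dy dx = -2/3.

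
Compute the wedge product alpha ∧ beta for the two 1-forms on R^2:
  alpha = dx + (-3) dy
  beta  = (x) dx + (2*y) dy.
alpha ∧ beta = (3*x + 2*y) dx ∧ dy

Distribute the wedge, using dx_i ∧ dx_j = -dx_j ∧ dx_i and dx_i ∧ dx_i = 0. For each pair (i, j) with i < j, the coefficient of dx_i ∧ dx_j in alpha ∧ beta is (alpha_i * beta_j - alpha_j * beta_i). Collecting: alpha ∧ beta = (3*x + 2*y) dx ∧ dy.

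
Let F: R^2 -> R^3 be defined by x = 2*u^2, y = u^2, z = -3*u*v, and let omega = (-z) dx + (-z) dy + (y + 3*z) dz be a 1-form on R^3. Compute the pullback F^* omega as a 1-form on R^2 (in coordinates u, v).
F^* omega = (3*u*v*(5*u + 9*v)) du + (3*u^2*(-u + 9*v)) dv

Using F^*(f dg) = (f ∘ F) d(g ∘ F), substitute each coordinate x_i by F_i(u, v) in f_i, and replace dx_i by d F_i = (∂F_i/∂u) du + (∂F_i/∂v) dv.
  For the x component: f_1(F) = 3*u*v; d F_1 = (4*u) du + (0) dv
  For the y component: f_2(F) = 3*u*v; d F_2 = (2*u) du + (0) dv
  For the z component: f_3(F) = u*(u - 9*v); d F_3 = (-3*v) du + (-3*u) dv
Combining and collecting du, dv coefficients:
  coeff of du: 3*u*v*(5*u + 9*v)
  coeff of dv: 3*u^2*(-u + 9*v)
F^* omega = (3*u*v*(5*u + 9*v)) du + (3*u^2*(-u + 9*v)) dv.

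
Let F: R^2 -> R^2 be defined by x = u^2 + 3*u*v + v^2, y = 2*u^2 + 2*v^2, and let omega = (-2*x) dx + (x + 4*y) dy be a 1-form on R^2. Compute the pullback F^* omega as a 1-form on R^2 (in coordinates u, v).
F^* omega = (32*u^3 - 6*u^2*v + 14*u*v^2 - 6*v^3) du + (-6*u^3 + 14*u^2*v - 6*u*v^2 + 32*v^3) dv

Using F^*(f dg) = (f ∘ F) d(g ∘ F), substitute each coordinate x_i by F_i(u, v) in f_i, and replace dx_i by d F_i = (∂F_i/∂u) du + (∂F_i/∂v) dv.
  For the x component: f_1(F) = -2*u^2 - 6*u*v - 2*v^2; d F_1 = (2*u + 3*v) du + (3*u + 2*v) dv
  For the y component: f_2(F) = 9*u^2 + 3*u*v + 9*v^2; d F_2 = (4*u) du + (4*v) dv
Combining and collecting du, dv coefficients:
  coeff of du: 32*u^3 - 6*u^2*v + 14*u*v^2 - 6*v^3
  coeff of dv: -6*u^3 + 14*u^2*v - 6*u*v^2 + 32*v^3
F^* omega = (32*u^3 - 6*u^2*v + 14*u*v^2 - 6*v^3) du + (-6*u^3 + 14*u^2*v - 6*u*v^2 + 32*v^3) dv.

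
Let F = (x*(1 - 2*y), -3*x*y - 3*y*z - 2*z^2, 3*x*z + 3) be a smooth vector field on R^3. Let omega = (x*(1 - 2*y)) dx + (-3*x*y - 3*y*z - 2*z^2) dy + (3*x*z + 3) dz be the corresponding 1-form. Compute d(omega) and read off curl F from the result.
d(omega) = (3*y + 4*z) dy ∧ dz + (-3*z) dz ∧ dx + (2*x - 3*y) dx ∧ dy; curl F = (3*y + 4*z, -3*z, 2*x - 3*y)

d omega = sum_{i<j} (∂f_j/∂x_i - ∂f_i/∂x_j) dx_i ∧ dx_j. Under the identification (dy ∧ dz, dz ∧ dx, dx ∧ dy) ↔ (e_x, e_y, e_z), the coefficients are exactly the components of curl F. Compute:
  ∂R/∂y - ∂Q/∂z = (0) - (-3*y - 4*z) = 3*y + 4*z
  ∂P/∂z - ∂R/∂x = (0) - (3*z) = -3*z
  ∂Q/∂x - ∂P/∂y = (-3*y) - (-2*x) = 2*x - 3*y.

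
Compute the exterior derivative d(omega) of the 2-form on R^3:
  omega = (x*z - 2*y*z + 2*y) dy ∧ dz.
d(omega) = (z) dx ∧ dy ∧ dz

For a 2-form omega = sum_{i<j} g_{ij} dx_i ∧ dx_j, the exterior derivative is
  d(omega) = sum_{i<j} d(g_{ij}) ∧ dx_i ∧ dx_j = sum_{i<j, k} (∂g_{ij}/∂x_k) dx_k ∧ dx_i ∧ dx_j.
Expand each term, using dx_k ∧ dx_i ∧ dx_j = sgn(permutation) dx_{(a)} ∧ dx_{(b)} ∧ dx_{(c)} with (a < b < c) sorted:
  d(x*z - 2*y*z + 2*y) includes (∂/∂x)(x*z - 2*y*z + 2*y) dx = (z) dx, which multiplied by dy ∧ dz gives (z) dx ∧ dy ∧ dz
Collecting like 3-forms: d(omega) = (z) dx ∧ dy ∧ dz.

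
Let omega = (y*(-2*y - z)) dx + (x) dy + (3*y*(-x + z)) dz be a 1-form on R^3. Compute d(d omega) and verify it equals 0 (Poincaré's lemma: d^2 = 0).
d(d omega) = 0

Step 1: d omega = sum_{i<j} (∂f_j/∂x_i - ∂f_i/∂x_j) dx_i ∧ dx_j:
  coeff of dx ∧ dy: 4*y + z + 1
  coeff of dx ∧ dz: -2*y
  coeff of dy ∧ dz: -3*x + 3*z
Step 2: Apply d again to each 2-form coefficient. The only possible 3-form in R^3 is dx ∧ dy ∧ dz, with coefficient
  ∂(coeff of dy∧dz)/∂x - ∂(coeff of dx∧dz)/∂y + ∂(coeff of dx∧dy)/∂z
  = ∂/∂x (-3*x + 3*z) - ∂/∂y (-2*y) + ∂/∂z (4*y + z + 1).
Each of these terms simplifies to sums of mixed partials that cancel in pairs. The result is 0 (by equality of mixed partials for smooth functions — Schwarz / Clairaut).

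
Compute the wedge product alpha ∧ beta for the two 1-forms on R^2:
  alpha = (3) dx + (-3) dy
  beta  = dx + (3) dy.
alpha ∧ beta = (12) dx ∧ dy

Distribute the wedge, using dx_i ∧ dx_j = -dx_j ∧ dx_i and dx_i ∧ dx_i = 0. For each pair (i, j) with i < j, the coefficient of dx_i ∧ dx_j in alpha ∧ beta is (alpha_i * beta_j - alpha_j * beta_i). Collecting: alpha ∧ beta = (12) dx ∧ dy.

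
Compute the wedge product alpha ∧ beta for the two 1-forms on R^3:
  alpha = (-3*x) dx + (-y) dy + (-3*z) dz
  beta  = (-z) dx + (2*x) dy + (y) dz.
alpha ∧ beta = (-6*x^2 - y*z) dx ∧ dy + (-3*x*y - 3*z^2) dx ∧ dz + (6*x*z - y^2) dy ∧ dz

Distribute the wedge, using dx_i ∧ dx_j = -dx_j ∧ dx_i and dx_i ∧ dx_i = 0. For each pair (i, j) with i < j, the coefficient of dx_i ∧ dx_j in alpha ∧ beta is (alpha_i * beta_j - alpha_j * beta_i). Collecting: alpha ∧ beta = (-6*x^2 - y*z) dx ∧ dy + (-3*x*y - 3*z^2) dx ∧ dz + (6*x*z - y^2) dy ∧ dz.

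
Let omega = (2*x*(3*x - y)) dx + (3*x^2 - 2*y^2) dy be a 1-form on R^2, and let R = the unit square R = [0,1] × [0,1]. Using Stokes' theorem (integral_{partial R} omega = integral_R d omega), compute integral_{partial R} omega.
integral_(partial R) omega = 4

Stokes: integral_partial_R omega = integral_R d omega with d omega = (∂Q/∂x - ∂P/∂y) dx ∧ dy.
  ∂Q/∂x = 6*x
  ∂P/∂y = -2*x
  integrand = ∂Q/∂x - ∂P/∂y = 8*x.
Integrating over R: integral_0^1 integral_0^1 (8*x) dx dy = 4.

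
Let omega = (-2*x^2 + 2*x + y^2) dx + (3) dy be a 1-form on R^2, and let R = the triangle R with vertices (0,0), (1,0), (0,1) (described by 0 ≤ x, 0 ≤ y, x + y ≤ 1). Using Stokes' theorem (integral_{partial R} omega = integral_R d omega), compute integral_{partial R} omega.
integral_(partial R) omega = -1/3

Stokes: integral_partial_R omega = integral_R d omega with d omega = (∂Q/∂x - ∂P/∂y) dx ∧ dy.
  ∂Q/∂x = 0
  ∂P/∂y = 2*y
  integrand = ∂Q/∂x - ∂P/∂y = -2*y.
Integrating over R: integral_0^1 integral_0^{1-x} (-2*y) dy dx = -1/3.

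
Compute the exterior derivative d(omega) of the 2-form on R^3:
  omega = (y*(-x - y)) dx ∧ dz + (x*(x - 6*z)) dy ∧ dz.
d(omega) = (3*x + 2*y - 6*z) dx ∧ dy ∧ dz

For a 2-form omega = sum_{i<j} g_{ij} dx_i ∧ dx_j, the exterior derivative is
  d(omega) = sum_{i<j} d(g_{ij}) ∧ dx_i ∧ dx_j = sum_{i<j, k} (∂g_{ij}/∂x_k) dx_k ∧ dx_i ∧ dx_j.
Expand each term, using dx_k ∧ dx_i ∧ dx_j = sgn(permutation) dx_{(a)} ∧ dx_{(b)} ∧ dx_{(c)} with (a < b < c) sorted:
  d(y*(-x - y)) includes (∂/∂y)(y*(-x - y)) dy = (-x - 2*y) dy, which multiplied by dx ∧ dz gives (x + 2*y) dx ∧ dy ∧ dz
  d(x*(x - 6*z)) includes (∂/∂x)(x*(x - 6*z)) dx = (2*x - 6*z) dx, which multiplied by dy ∧ dz gives (2*x - 6*z) dx ∧ dy ∧ dz
Collecting like 3-forms: d(omega) = (3*x + 2*y - 6*z) dx ∧ dy ∧ dz.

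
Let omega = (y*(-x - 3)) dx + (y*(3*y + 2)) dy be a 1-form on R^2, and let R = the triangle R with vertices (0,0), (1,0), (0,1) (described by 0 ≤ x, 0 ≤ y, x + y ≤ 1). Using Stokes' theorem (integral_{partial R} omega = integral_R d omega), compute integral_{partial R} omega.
integral_(partial R) omega = 5/3

Stokes: integral_partial_R omega = integral_R d omega with d omega = (∂Q/∂x - ∂P/∂y) dx ∧ dy.
  ∂Q/∂x = 0
  ∂P/∂y = -x - 3
  integrand = ∂Q/∂x - ∂P/∂y = x + 3.
Integrating over R: integral_0^1 integral_0^{1-x} (x + 3) dy dx = 5/3.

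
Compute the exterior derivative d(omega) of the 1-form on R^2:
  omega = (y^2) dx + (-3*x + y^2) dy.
d(omega) = (-2*y - 3) dx ∧ dy

For a 1-form omega = sum_i f_i dx_i, the exterior derivative is
  d(omega) = sum_{i < j} (∂f_j/∂x_i - ∂f_i/∂x_j) dx_i ∧ dx_j.
  coefficient of dx ∧ dy: ∂f_2/∂x - ∂f_1/∂y = ∂(-3*x + y^2)/∂x - ∂(y^2)/∂y = -2*y - 3
Assembling: d(omega) = (-2*y - 3) dx ∧ dy.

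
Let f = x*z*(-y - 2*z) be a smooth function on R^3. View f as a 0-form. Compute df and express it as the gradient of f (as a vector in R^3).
df = (z*(-y - 2*z)) dx + (-x*z) dy + (x*(-y - 4*z)) dz; grad f = (z*(-y - 2*z), -x*z, x*(-y - 4*z))

For a 0-form f, d f = (∂f/∂x) dx + (∂f/∂y) dy + (∂f/∂z) dz. The components of the vector representation are exactly the entries of grad f in Cartesian coordinates:
  ∂f/∂x = z*(-y - 2*z)
  ∂f/∂y = -x*z
  ∂f/∂z = x*(-y - 4*z).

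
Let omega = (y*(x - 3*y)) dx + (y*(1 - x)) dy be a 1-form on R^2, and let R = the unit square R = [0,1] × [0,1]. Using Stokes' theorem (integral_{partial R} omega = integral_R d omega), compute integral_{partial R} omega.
integral_(partial R) omega = 2

Stokes: integral_partial_R omega = integral_R d omega with d omega = (∂Q/∂x - ∂P/∂y) dx ∧ dy.
  ∂Q/∂x = -y
  ∂P/∂y = x - 6*y
  integrand = ∂Q/∂x - ∂P/∂y = -x + 5*y.
Integrating over R: integral_0^1 integral_0^1 (-x + 5*y) dx dy = 2.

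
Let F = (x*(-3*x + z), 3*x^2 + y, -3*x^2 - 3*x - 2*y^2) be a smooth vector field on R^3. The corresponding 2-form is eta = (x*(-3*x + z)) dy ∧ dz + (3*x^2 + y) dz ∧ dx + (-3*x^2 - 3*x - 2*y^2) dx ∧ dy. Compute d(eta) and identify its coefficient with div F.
d(eta) = (-6*x + z + 1) dx ∧ dy ∧ dz; div F = -6*x + z + 1

For a 2-form in R^3 of the form above, applying d gives a 3-form with coefficient ∂P/∂x + ∂Q/∂y + ∂R/∂z:
  ∂P/∂x = -6*x + z
  ∂Q/∂y = 1
  ∂R/∂z = 0
Sum = -6*x + z + 1, which is exactly div F.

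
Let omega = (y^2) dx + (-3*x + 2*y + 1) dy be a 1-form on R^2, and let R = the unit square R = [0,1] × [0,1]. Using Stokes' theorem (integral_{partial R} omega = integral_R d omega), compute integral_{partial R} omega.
integral_(partial R) omega = -4

Stokes: integral_partial_R omega = integral_R d omega with d omega = (∂Q/∂x - ∂P/∂y) dx ∧ dy.
  ∂Q/∂x = -3
  ∂P/∂y = 2*y
  integrand = ∂Q/∂x - ∂P/∂y = -2*y - 3.
Integrating over R: integral_0^1 integral_0^1 (-2*y - 3) dx dy = -4.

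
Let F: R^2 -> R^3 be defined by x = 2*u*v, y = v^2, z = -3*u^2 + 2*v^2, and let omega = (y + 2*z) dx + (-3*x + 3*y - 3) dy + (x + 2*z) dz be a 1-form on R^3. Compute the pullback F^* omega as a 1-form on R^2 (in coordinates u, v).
F^* omega = (36*u^3 - 24*u^2*v - 24*u*v^2 + 10*v^3) du + (-12*u^3 - 24*u^2*v + 6*u*v^2 + 22*v^3 - 6*v) dv

Using F^*(f dg) = (f ∘ F) d(g ∘ F), substitute each coordinate x_i by F_i(u, v) in f_i, and replace dx_i by d F_i = (∂F_i/∂u) du + (∂F_i/∂v) dv.
  For the x component: f_1(F) = -6*u^2 + 5*v^2; d F_1 = (2*v) du + (2*u) dv
  For the y component: f_2(F) = -6*u*v + 3*v^2 - 3; d F_2 = (0) du + (2*v) dv
  For the z component: f_3(F) = -6*u^2 + 2*u*v + 4*v^2; d F_3 = (-6*u) du + (4*v) dv
Combining and collecting du, dv coefficients:
  coeff of du: 36*u^3 - 24*u^2*v - 24*u*v^2 + 10*v^3
  coeff of dv: -12*u^3 - 24*u^2*v + 6*u*v^2 + 22*v^3 - 6*v
F^* omega = (36*u^3 - 24*u^2*v - 24*u*v^2 + 10*v^3) du + (-12*u^3 - 24*u^2*v + 6*u*v^2 + 22*v^3 - 6*v) dv.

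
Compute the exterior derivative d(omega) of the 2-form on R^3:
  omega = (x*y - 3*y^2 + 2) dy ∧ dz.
d(omega) = (y) dx ∧ dy ∧ dz

For a 2-form omega = sum_{i<j} g_{ij} dx_i ∧ dx_j, the exterior derivative is
  d(omega) = sum_{i<j} d(g_{ij}) ∧ dx_i ∧ dx_j = sum_{i<j, k} (∂g_{ij}/∂x_k) dx_k ∧ dx_i ∧ dx_j.
Expand each term, using dx_k ∧ dx_i ∧ dx_j = sgn(permutation) dx_{(a)} ∧ dx_{(b)} ∧ dx_{(c)} with (a < b < c) sorted:
  d(x*y - 3*y^2 + 2) includes (∂/∂x)(x*y - 3*y^2 + 2) dx = (y) dx, which multiplied by dy ∧ dz gives (y) dx ∧ dy ∧ dz
Collecting like 3-forms: d(omega) = (y) dx ∧ dy ∧ dz.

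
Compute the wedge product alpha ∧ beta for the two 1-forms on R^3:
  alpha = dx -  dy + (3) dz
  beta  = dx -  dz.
alpha ∧ beta = (-4) dx ∧ dz + (1) dx ∧ dy + (1) dy ∧ dz

Distribute the wedge, using dx_i ∧ dx_j = -dx_j ∧ dx_i and dx_i ∧ dx_i = 0. For each pair (i, j) with i < j, the coefficient of dx_i ∧ dx_j in alpha ∧ beta is (alpha_i * beta_j - alpha_j * beta_i). Collecting: alpha ∧ beta = (-4) dx ∧ dz + (1) dx ∧ dy + (1) dy ∧ dz.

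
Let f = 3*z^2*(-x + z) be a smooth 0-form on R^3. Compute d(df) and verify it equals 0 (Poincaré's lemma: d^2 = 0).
d(df) = 0

Step 1: df = sum_i (∂f/∂x_i) dx_i = (-3*z^2) dx + (0) dy + (3*z*(-2*x + 3*z)) dz.
Step 2: Apply d again. Using the 1-form formula, the coefficient of dx ∧ dy in d(df) is ∂^2 f/∂x ∂y - ∂^2 f/∂y ∂x = (0) - (0) = 0 (equality of mixed partials for smooth f).
Similarly for dx ∧ dz and dy ∧ dz — all coefficients vanish. So d(df) = 0.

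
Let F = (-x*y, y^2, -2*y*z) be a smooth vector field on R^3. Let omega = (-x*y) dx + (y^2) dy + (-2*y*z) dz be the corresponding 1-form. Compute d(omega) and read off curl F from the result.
d(omega) = (-2*z) dy ∧ dz + (0) dz ∧ dx + (x) dx ∧ dy; curl F = (-2*z, 0, x)

d omega = sum_{i<j} (∂f_j/∂x_i - ∂f_i/∂x_j) dx_i ∧ dx_j. Under the identification (dy ∧ dz, dz ∧ dx, dx ∧ dy) ↔ (e_x, e_y, e_z), the coefficients are exactly the components of curl F. Compute:
  ∂R/∂y - ∂Q/∂z = (-2*z) - (0) = -2*z
  ∂P/∂z - ∂R/∂x = (0) - (0) = 0
  ∂Q/∂x - ∂P/∂y = (0) - (-x) = x.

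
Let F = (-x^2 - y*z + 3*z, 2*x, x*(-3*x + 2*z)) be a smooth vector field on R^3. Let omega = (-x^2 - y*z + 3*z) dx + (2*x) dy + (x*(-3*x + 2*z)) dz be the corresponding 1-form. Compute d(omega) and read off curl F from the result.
d(omega) = (0) dy ∧ dz + (6*x - y - 2*z + 3) dz ∧ dx + (z + 2) dx ∧ dy; curl F = (0, 6*x - y - 2*z + 3, z + 2)

d omega = sum_{i<j} (∂f_j/∂x_i - ∂f_i/∂x_j) dx_i ∧ dx_j. Under the identification (dy ∧ dz, dz ∧ dx, dx ∧ dy) ↔ (e_x, e_y, e_z), the coefficients are exactly the components of curl F. Compute:
  ∂R/∂y - ∂Q/∂z = (0) - (0) = 0
  ∂P/∂z - ∂R/∂x = (3 - y) - (-6*x + 2*z) = 6*x - y - 2*z + 3
  ∂Q/∂x - ∂P/∂y = (2) - (-z) = z + 2.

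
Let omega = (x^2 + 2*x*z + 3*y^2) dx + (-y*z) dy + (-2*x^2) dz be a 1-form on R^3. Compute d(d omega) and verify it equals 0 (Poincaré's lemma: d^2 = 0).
d(d omega) = 0

Step 1: d omega = sum_{i<j} (∂f_j/∂x_i - ∂f_i/∂x_j) dx_i ∧ dx_j:
  coeff of dx ∧ dy: -6*y
  coeff of dx ∧ dz: -6*x
  coeff of dy ∧ dz: y
Step 2: Apply d again to each 2-form coefficient. The only possible 3-form in R^3 is dx ∧ dy ∧ dz, with coefficient
  ∂(coeff of dy∧dz)/∂x - ∂(coeff of dx∧dz)/∂y + ∂(coeff of dx∧dy)/∂z
  = ∂/∂x (y) - ∂/∂y (-6*x) + ∂/∂z (-6*y).
Each of these terms simplifies to sums of mixed partials that cancel in pairs. The result is 0 (by equality of mixed partials for smooth functions — Schwarz / Clairaut).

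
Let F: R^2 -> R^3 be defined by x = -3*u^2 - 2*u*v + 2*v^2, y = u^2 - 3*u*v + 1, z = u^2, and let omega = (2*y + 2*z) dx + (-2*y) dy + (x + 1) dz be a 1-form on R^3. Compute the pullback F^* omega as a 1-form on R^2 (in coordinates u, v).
F^* omega = (-34*u^3 + 42*u^2*v - 2*u*v^2 - 14*u + 2*v) du + (-2*u^3 + 10*u^2*v - 24*u*v^2 + 2*u + 8*v) dv

Using F^*(f dg) = (f ∘ F) d(g ∘ F), substitute each coordinate x_i by F_i(u, v) in f_i, and replace dx_i by d F_i = (∂F_i/∂u) du + (∂F_i/∂v) dv.
  For the x component: f_1(F) = 4*u^2 - 6*u*v + 2; d F_1 = (-6*u - 2*v) du + (-2*u + 4*v) dv
  For the y component: f_2(F) = -2*u^2 + 6*u*v - 2; d F_2 = (2*u - 3*v) du + (-3*u) dv
  For the z component: f_3(F) = -3*u^2 - 2*u*v + 2*v^2 + 1; d F_3 = (2*u) du + (0) dv
Combining and collecting du, dv coefficients:
  coeff of du: -34*u^3 + 42*u^2*v - 2*u*v^2 - 14*u + 2*v
  coeff of dv: -2*u^3 + 10*u^2*v - 24*u*v^2 + 2*u + 8*v
F^* omega = (-34*u^3 + 42*u^2*v - 2*u*v^2 - 14*u + 2*v) du + (-2*u^3 + 10*u^2*v - 24*u*v^2 + 2*u + 8*v) dv.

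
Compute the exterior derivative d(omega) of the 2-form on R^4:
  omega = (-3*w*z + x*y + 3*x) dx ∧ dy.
d(omega) = (-3*w) dx ∧ dy ∧ dz + (-3*z) dx ∧ dy ∧ dw

For a 2-form omega = sum_{i<j} g_{ij} dx_i ∧ dx_j, the exterior derivative is
  d(omega) = sum_{i<j} d(g_{ij}) ∧ dx_i ∧ dx_j = sum_{i<j, k} (∂g_{ij}/∂x_k) dx_k ∧ dx_i ∧ dx_j.
Expand each term, using dx_k ∧ dx_i ∧ dx_j = sgn(permutation) dx_{(a)} ∧ dx_{(b)} ∧ dx_{(c)} with (a < b < c) sorted:
  d(-3*w*z + x*y + 3*x) includes (∂/∂z)(-3*w*z + x*y + 3*x) dz = (-3*w) dz, which multiplied by dx ∧ dy gives (-3*w) dx ∧ dy ∧ dz
  d(-3*w*z + x*y + 3*x) includes (∂/∂w)(-3*w*z + x*y + 3*x) dw = (-3*z) dw, which multiplied by dx ∧ dy gives (-3*z) dx ∧ dy ∧ dw
Collecting like 3-forms: d(omega) = (-3*w) dx ∧ dy ∧ dz + (-3*z) dx ∧ dy ∧ dw.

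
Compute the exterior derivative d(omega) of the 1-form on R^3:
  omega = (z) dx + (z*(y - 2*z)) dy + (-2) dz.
d(omega) = (-1) dx ∧ dz + (-y + 4*z) dy ∧ dz

For a 1-form omega = sum_i f_i dx_i, the exterior derivative is
  d(omega) = sum_{i < j} (∂f_j/∂x_i - ∂f_i/∂x_j) dx_i ∧ dx_j.
  coefficient of dx ∧ dz: ∂f_3/∂x - ∂f_1/∂z = ∂(-2)/∂x - ∂(z)/∂z = -1
  coefficient of dy ∧ dz: ∂f_3/∂y - ∂f_2/∂z = ∂(-2)/∂y - ∂(z*(y - 2*z))/∂z = -y + 4*z
Assembling: d(omega) = (-1) dx ∧ dz + (-y + 4*z) dy ∧ dz.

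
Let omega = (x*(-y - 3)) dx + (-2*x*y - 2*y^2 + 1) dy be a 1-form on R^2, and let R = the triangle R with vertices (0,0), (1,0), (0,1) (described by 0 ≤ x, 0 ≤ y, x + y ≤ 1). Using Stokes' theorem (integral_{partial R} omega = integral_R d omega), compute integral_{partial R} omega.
integral_(partial R) omega = -1/6

Stokes: integral_partial_R omega = integral_R d omega with d omega = (∂Q/∂x - ∂P/∂y) dx ∧ dy.
  ∂Q/∂x = -2*y
  ∂P/∂y = -x
  integrand = ∂Q/∂x - ∂P/∂y = x - 2*y.
Integrating over R: integral_0^1 integral_0^{1-x} (x - 2*y) dy dx = -1/6.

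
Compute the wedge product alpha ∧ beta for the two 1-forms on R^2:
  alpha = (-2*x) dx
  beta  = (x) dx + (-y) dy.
alpha ∧ beta = (2*x*y) dx ∧ dy

Distribute the wedge, using dx_i ∧ dx_j = -dx_j ∧ dx_i and dx_i ∧ dx_i = 0. For each pair (i, j) with i < j, the coefficient of dx_i ∧ dx_j in alpha ∧ beta is (alpha_i * beta_j - alpha_j * beta_i). Collecting: alpha ∧ beta = (2*x*y) dx ∧ dy.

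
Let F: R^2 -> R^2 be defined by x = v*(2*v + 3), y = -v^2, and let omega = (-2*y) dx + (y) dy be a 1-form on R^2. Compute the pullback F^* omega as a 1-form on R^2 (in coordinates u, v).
F^* omega = (v^2*(10*v + 6)) dv

Using F^*(f dg) = (f ∘ F) d(g ∘ F), substitute each coordinate x_i by F_i(u, v) in f_i, and replace dx_i by d F_i = (∂F_i/∂u) du + (∂F_i/∂v) dv.
  For the x component: f_1(F) = 2*v^2; d F_1 = (0) du + (4*v + 3) dv
  For the y component: f_2(F) = -v^2; d F_2 = (0) du + (-2*v) dv
Combining and collecting du, dv coefficients:
  coeff of du: 0
  coeff of dv: v^2*(10*v + 6)
F^* omega = (v^2*(10*v + 6)) dv.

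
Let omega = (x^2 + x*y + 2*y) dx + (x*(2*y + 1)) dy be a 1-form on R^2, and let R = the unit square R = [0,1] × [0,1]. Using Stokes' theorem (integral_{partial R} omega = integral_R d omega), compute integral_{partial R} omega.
integral_(partial R) omega = -1/2

Stokes: integral_partial_R omega = integral_R d omega with d omega = (∂Q/∂x - ∂P/∂y) dx ∧ dy.
  ∂Q/∂x = 2*y + 1
  ∂P/∂y = x + 2
  integrand = ∂Q/∂x - ∂P/∂y = -x + 2*y - 1.
Integrating over R: integral_0^1 integral_0^1 (-x + 2*y - 1) dx dy = -1/2.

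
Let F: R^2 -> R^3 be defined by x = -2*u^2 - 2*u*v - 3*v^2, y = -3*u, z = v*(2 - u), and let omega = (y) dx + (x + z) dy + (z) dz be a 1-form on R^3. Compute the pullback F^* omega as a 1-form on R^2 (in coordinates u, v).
F^* omega = (18*u^2 + u*v^2 + 15*u*v + 7*v^2 - 6*v) du + (u^2*v + 6*u^2 + 14*u*v + 4*v) dv

Using F^*(f dg) = (f ∘ F) d(g ∘ F), substitute each coordinate x_i by F_i(u, v) in f_i, and replace dx_i by d F_i = (∂F_i/∂u) du + (∂F_i/∂v) dv.
  For the x component: f_1(F) = -3*u; d F_1 = (-4*u - 2*v) du + (-2*u - 6*v) dv
  For the y component: f_2(F) = -2*u^2 - 3*u*v - 3*v^2 + 2*v; d F_2 = (-3) du + (0) dv
  For the z component: f_3(F) = v*(2 - u); d F_3 = (-v) du + (2 - u) dv
Combining and collecting du, dv coefficients:
  coeff of du: 18*u^2 + u*v^2 + 15*u*v + 7*v^2 - 6*v
  coeff of dv: u^2*v + 6*u^2 + 14*u*v + 4*v
F^* omega = (18*u^2 + u*v^2 + 15*u*v + 7*v^2 - 6*v) du + (u^2*v + 6*u^2 + 14*u*v + 4*v) dv.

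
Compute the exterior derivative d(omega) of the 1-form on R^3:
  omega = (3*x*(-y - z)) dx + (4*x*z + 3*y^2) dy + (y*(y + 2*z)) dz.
d(omega) = (3*x + 4*z) dx ∧ dy + (3*x) dx ∧ dz + (-4*x + 2*y + 2*z) dy ∧ dz

For a 1-form omega = sum_i f_i dx_i, the exterior derivative is
  d(omega) = sum_{i < j} (∂f_j/∂x_i - ∂f_i/∂x_j) dx_i ∧ dx_j.
  coefficient of dx ∧ dy: ∂f_2/∂x - ∂f_1/∂y = ∂(4*x*z + 3*y^2)/∂x - ∂(3*x*(-y - z))/∂y = 3*x + 4*z
  coefficient of dx ∧ dz: ∂f_3/∂x - ∂f_1/∂z = ∂(y*(y + 2*z))/∂x - ∂(3*x*(-y - z))/∂z = 3*x
  coefficient of dy ∧ dz: ∂f_3/∂y - ∂f_2/∂z = ∂(y*(y + 2*z))/∂y - ∂(4*x*z + 3*y^2)/∂z = -4*x + 2*y + 2*z
Assembling: d(omega) = (3*x + 4*z) dx ∧ dy + (3*x) dx ∧ dz + (-4*x + 2*y + 2*z) dy ∧ dz.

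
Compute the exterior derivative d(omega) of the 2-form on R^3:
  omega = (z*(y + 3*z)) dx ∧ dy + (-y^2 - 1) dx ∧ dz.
d(omega) = (3*y + 6*z) dx ∧ dy ∧ dz

For a 2-form omega = sum_{i<j} g_{ij} dx_i ∧ dx_j, the exterior derivative is
  d(omega) = sum_{i<j} d(g_{ij}) ∧ dx_i ∧ dx_j = sum_{i<j, k} (∂g_{ij}/∂x_k) dx_k ∧ dx_i ∧ dx_j.
Expand each term, using dx_k ∧ dx_i ∧ dx_j = sgn(permutation) dx_{(a)} ∧ dx_{(b)} ∧ dx_{(c)} with (a < b < c) sorted:
  d(z*(y + 3*z)) includes (∂/∂z)(z*(y + 3*z)) dz = (y + 6*z) dz, which multiplied by dx ∧ dy gives (y + 6*z) dx ∧ dy ∧ dz
  d(-y^2 - 1) includes (∂/∂y)(-y^2 - 1) dy = (-2*y) dy, which multiplied by dx ∧ dz gives (2*y) dx ∧ dy ∧ dz
Collecting like 3-forms: d(omega) = (3*y + 6*z) dx ∧ dy ∧ dz.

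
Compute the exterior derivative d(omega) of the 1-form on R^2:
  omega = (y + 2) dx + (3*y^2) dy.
d(omega) = (-1) dx ∧ dy

For a 1-form omega = sum_i f_i dx_i, the exterior derivative is
  d(omega) = sum_{i < j} (∂f_j/∂x_i - ∂f_i/∂x_j) dx_i ∧ dx_j.
  coefficient of dx ∧ dy: ∂f_2/∂x - ∂f_1/∂y = ∂(3*y^2)/∂x - ∂(y + 2)/∂y = -1
Assembling: d(omega) = (-1) dx ∧ dy.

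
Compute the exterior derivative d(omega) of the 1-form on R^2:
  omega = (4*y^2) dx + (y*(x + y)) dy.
d(omega) = (-7*y) dx ∧ dy

For a 1-form omega = sum_i f_i dx_i, the exterior derivative is
  d(omega) = sum_{i < j} (∂f_j/∂x_i - ∂f_i/∂x_j) dx_i ∧ dx_j.
  coefficient of dx ∧ dy: ∂f_2/∂x - ∂f_1/∂y = ∂(y*(x + y))/∂x - ∂(4*y^2)/∂y = -7*y
Assembling: d(omega) = (-7*y) dx ∧ dy.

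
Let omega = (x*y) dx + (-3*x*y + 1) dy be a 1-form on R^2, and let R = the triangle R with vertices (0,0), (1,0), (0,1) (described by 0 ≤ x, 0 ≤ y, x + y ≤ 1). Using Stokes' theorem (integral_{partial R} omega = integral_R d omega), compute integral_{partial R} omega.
integral_(partial R) omega = -2/3

Stokes: integral_partial_R omega = integral_R d omega with d omega = (∂Q/∂x - ∂P/∂y) dx ∧ dy.
  ∂Q/∂x = -3*y
  ∂P/∂y = x
  integrand = ∂Q/∂x - ∂P/∂y = -x - 3*y.
Integrating over R: integral_0^1 integral_0^{1-x} (-x - 3*y) dy dx = -2/3.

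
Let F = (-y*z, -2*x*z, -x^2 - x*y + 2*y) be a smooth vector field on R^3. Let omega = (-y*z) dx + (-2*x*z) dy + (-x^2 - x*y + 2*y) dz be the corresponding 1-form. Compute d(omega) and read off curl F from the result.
d(omega) = (x + 2) dy ∧ dz + (2*x) dz ∧ dx + (-z) dx ∧ dy; curl F = (x + 2, 2*x, -z)

d omega = sum_{i<j} (∂f_j/∂x_i - ∂f_i/∂x_j) dx_i ∧ dx_j. Under the identification (dy ∧ dz, dz ∧ dx, dx ∧ dy) ↔ (e_x, e_y, e_z), the coefficients are exactly the components of curl F. Compute:
  ∂R/∂y - ∂Q/∂z = (2 - x) - (-2*x) = x + 2
  ∂P/∂z - ∂R/∂x = (-y) - (-2*x - y) = 2*x
  ∂Q/∂x - ∂P/∂y = (-2*z) - (-z) = -z.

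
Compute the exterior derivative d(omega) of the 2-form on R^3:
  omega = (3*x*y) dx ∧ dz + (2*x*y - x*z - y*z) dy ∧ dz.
d(omega) = (-3*x + 2*y - z) dx ∧ dy ∧ dz

For a 2-form omega = sum_{i<j} g_{ij} dx_i ∧ dx_j, the exterior derivative is
  d(omega) = sum_{i<j} d(g_{ij}) ∧ dx_i ∧ dx_j = sum_{i<j, k} (∂g_{ij}/∂x_k) dx_k ∧ dx_i ∧ dx_j.
Expand each term, using dx_k ∧ dx_i ∧ dx_j = sgn(permutation) dx_{(a)} ∧ dx_{(b)} ∧ dx_{(c)} with (a < b < c) sorted:
  d(3*x*y) includes (∂/∂y)(3*x*y) dy = (3*x) dy, which multiplied by dx ∧ dz gives (-3*x) dx ∧ dy ∧ dz
  d(2*x*y - x*z - y*z) includes (∂/∂x)(2*x*y - x*z - y*z) dx = (2*y - z) dx, which multiplied by dy ∧ dz gives (2*y - z) dx ∧ dy ∧ dz
Collecting like 3-forms: d(omega) = (-3*x + 2*y - z) dx ∧ dy ∧ dz.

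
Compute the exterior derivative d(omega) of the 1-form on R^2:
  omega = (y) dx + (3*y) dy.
d(omega) = (-1) dx ∧ dy

For a 1-form omega = sum_i f_i dx_i, the exterior derivative is
  d(omega) = sum_{i < j} (∂f_j/∂x_i - ∂f_i/∂x_j) dx_i ∧ dx_j.
  coefficient of dx ∧ dy: ∂f_2/∂x - ∂f_1/∂y = ∂(3*y)/∂x - ∂(y)/∂y = -1
Assembling: d(omega) = (-1) dx ∧ dy.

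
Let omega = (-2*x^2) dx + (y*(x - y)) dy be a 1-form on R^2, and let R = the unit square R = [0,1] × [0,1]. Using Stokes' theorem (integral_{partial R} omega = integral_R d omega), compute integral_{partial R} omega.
integral_(partial R) omega = 1/2

Stokes: integral_partial_R omega = integral_R d omega with d omega = (∂Q/∂x - ∂P/∂y) dx ∧ dy.
  ∂Q/∂x = y
  ∂P/∂y = 0
  integrand = ∂Q/∂x - ∂P/∂y = y.
Integrating over R: integral_0^1 integral_0^1 (y) dx dy = 1/2.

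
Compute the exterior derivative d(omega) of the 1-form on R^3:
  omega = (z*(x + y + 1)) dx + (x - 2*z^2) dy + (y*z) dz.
d(omega) = (1 - z) dx ∧ dy + (-x - y - 1) dx ∧ dz + (5*z) dy ∧ dz

For a 1-form omega = sum_i f_i dx_i, the exterior derivative is
  d(omega) = sum_{i < j} (∂f_j/∂x_i - ∂f_i/∂x_j) dx_i ∧ dx_j.
  coefficient of dx ∧ dy: ∂f_2/∂x - ∂f_1/∂y = ∂(x - 2*z^2)/∂x - ∂(z*(x + y + 1))/∂y = 1 - z
  coefficient of dx ∧ dz: ∂f_3/∂x - ∂f_1/∂z = ∂(y*z)/∂x - ∂(z*(x + y + 1))/∂z = -x - y - 1
  coefficient of dy ∧ dz: ∂f_3/∂y - ∂f_2/∂z = ∂(y*z)/∂y - ∂(x - 2*z^2)/∂z = 5*z
Assembling: d(omega) = (1 - z) dx ∧ dy + (-x - y - 1) dx ∧ dz + (5*z) dy ∧ dz.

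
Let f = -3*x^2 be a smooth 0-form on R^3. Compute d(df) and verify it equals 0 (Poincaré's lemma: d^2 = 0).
d(df) = 0

Step 1: df = sum_i (∂f/∂x_i) dx_i = (-6*x) dx + (0) dy + (0) dz.
Step 2: Apply d again. Using the 1-form formula, the coefficient of dx ∧ dy in d(df) is ∂^2 f/∂x ∂y - ∂^2 f/∂y ∂x = (0) - (0) = 0 (equality of mixed partials for smooth f).
Similarly for dx ∧ dz and dy ∧ dz — all coefficients vanish. So d(df) = 0.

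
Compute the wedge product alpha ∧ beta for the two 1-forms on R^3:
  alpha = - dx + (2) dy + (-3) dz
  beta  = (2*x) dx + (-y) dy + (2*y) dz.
alpha ∧ beta = (-4*x + y) dx ∧ dy + (6*x - 2*y) dx ∧ dz + (y) dy ∧ dz

Distribute the wedge, using dx_i ∧ dx_j = -dx_j ∧ dx_i and dx_i ∧ dx_i = 0. For each pair (i, j) with i < j, the coefficient of dx_i ∧ dx_j in alpha ∧ beta is (alpha_i * beta_j - alpha_j * beta_i). Collecting: alpha ∧ beta = (-4*x + y) dx ∧ dy + (6*x - 2*y) dx ∧ dz + (y) dy ∧ dz.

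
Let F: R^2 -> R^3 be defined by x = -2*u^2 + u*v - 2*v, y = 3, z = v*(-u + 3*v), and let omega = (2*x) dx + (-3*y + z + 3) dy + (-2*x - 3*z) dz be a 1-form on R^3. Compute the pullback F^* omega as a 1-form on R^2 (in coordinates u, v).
F^* omega = (16*u^3 - 16*u^2*v + u*v^2 + 16*u*v + 9*v^3 - 8*v^2) du + (-8*u^3 + 25*u^2*v + 8*u^2 + 15*u*v^2 - 12*u*v - 54*v^3 + 24*v^2 + 8*v) dv

Using F^*(f dg) = (f ∘ F) d(g ∘ F), substitute each coordinate x_i by F_i(u, v) in f_i, and replace dx_i by d F_i = (∂F_i/∂u) du + (∂F_i/∂v) dv.
  For the x component: f_1(F) = -4*u^2 + 2*u*v - 4*v; d F_1 = (-4*u + v) du + (u - 2) dv
  For the y component: f_2(F) = -u*v + 3*v^2 - 6; d F_2 = (0) du + (0) dv
  For the z component: f_3(F) = 4*u^2 + u*v - 9*v^2 + 4*v; d F_3 = (-v) du + (-u + 6*v) dv
Combining and collecting du, dv coefficients:
  coeff of du: 16*u^3 - 16*u^2*v + u*v^2 + 16*u*v + 9*v^3 - 8*v^2
  coeff of dv: -8*u^3 + 25*u^2*v + 8*u^2 + 15*u*v^2 - 12*u*v - 54*v^3 + 24*v^2 + 8*v
F^* omega = (16*u^3 - 16*u^2*v + u*v^2 + 16*u*v + 9*v^3 - 8*v^2) du + (-8*u^3 + 25*u^2*v + 8*u^2 + 15*u*v^2 - 12*u*v - 54*v^3 + 24*v^2 + 8*v) dv.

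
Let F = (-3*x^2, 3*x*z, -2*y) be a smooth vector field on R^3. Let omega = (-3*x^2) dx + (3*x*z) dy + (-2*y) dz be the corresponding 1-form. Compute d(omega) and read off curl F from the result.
d(omega) = (-3*x - 2) dy ∧ dz + (0) dz ∧ dx + (3*z) dx ∧ dy; curl F = (-3*x - 2, 0, 3*z)

d omega = sum_{i<j} (∂f_j/∂x_i - ∂f_i/∂x_j) dx_i ∧ dx_j. Under the identification (dy ∧ dz, dz ∧ dx, dx ∧ dy) ↔ (e_x, e_y, e_z), the coefficients are exactly the components of curl F. Compute:
  ∂R/∂y - ∂Q/∂z = (-2) - (3*x) = -3*x - 2
  ∂P/∂z - ∂R/∂x = (0) - (0) = 0
  ∂Q/∂x - ∂P/∂y = (3*z) - (0) = 3*z.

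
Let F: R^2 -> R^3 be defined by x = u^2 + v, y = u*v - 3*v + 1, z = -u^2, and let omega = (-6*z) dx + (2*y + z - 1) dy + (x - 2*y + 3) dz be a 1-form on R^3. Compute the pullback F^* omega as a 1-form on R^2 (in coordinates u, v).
F^* omega = (10*u^3 + 3*u^2*v + 2*u*v^2 - 14*u*v - 2*u - 6*v^2 + v) du + (-u^3 + 2*u^2*v + 9*u^2 - 12*u*v + u + 18*v - 3) dv

Using F^*(f dg) = (f ∘ F) d(g ∘ F), substitute each coordinate x_i by F_i(u, v) in f_i, and replace dx_i by d F_i = (∂F_i/∂u) du + (∂F_i/∂v) dv.
  For the x component: f_1(F) = 6*u^2; d F_1 = (2*u) du + (1) dv
  For the y component: f_2(F) = -u^2 + 2*u*v - 6*v + 1; d F_2 = (v) du + (u - 3) dv
  For the z component: f_3(F) = u^2 - 2*u*v + 7*v + 1; d F_3 = (-2*u) du + (0) dv
Combining and collecting du, dv coefficients:
  coeff of du: 10*u^3 + 3*u^2*v + 2*u*v^2 - 14*u*v - 2*u - 6*v^2 + v
  coeff of dv: -u^3 + 2*u^2*v + 9*u^2 - 12*u*v + u + 18*v - 3
F^* omega = (10*u^3 + 3*u^2*v + 2*u*v^2 - 14*u*v - 2*u - 6*v^2 + v) du + (-u^3 + 2*u^2*v + 9*u^2 - 12*u*v + u + 18*v - 3) dv.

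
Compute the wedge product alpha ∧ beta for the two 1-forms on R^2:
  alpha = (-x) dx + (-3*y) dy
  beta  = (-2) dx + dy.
alpha ∧ beta = (-x - 6*y) dx ∧ dy

Distribute the wedge, using dx_i ∧ dx_j = -dx_j ∧ dx_i and dx_i ∧ dx_i = 0. For each pair (i, j) with i < j, the coefficient of dx_i ∧ dx_j in alpha ∧ beta is (alpha_i * beta_j - alpha_j * beta_i). Collecting: alpha ∧ beta = (-x - 6*y) dx ∧ dy.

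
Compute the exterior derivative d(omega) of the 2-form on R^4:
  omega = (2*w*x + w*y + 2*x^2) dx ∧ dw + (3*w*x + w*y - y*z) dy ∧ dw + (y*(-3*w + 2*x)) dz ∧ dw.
d(omega) = (2*w) dx ∧ dy ∧ dw + (-3*w + 2*x + y) dy ∧ dz ∧ dw + (2*y) dx ∧ dz ∧ dw

For a 2-form omega = sum_{i<j} g_{ij} dx_i ∧ dx_j, the exterior derivative is
  d(omega) = sum_{i<j} d(g_{ij}) ∧ dx_i ∧ dx_j = sum_{i<j, k} (∂g_{ij}/∂x_k) dx_k ∧ dx_i ∧ dx_j.
Expand each term, using dx_k ∧ dx_i ∧ dx_j = sgn(permutation) dx_{(a)} ∧ dx_{(b)} ∧ dx_{(c)} with (a < b < c) sorted:
  d(2*w*x + w*y + 2*x^2) includes (∂/∂y)(2*w*x + w*y + 2*x^2) dy = (w) dy, which multiplied by dx ∧ dw gives (-w) dx ∧ dy ∧ dw
  d(3*w*x + w*y - y*z) includes (∂/∂x)(3*w*x + w*y - y*z) dx = (3*w) dx, which multiplied by dy ∧ dw gives (3*w) dx ∧ dy ∧ dw
  d(3*w*x + w*y - y*z) includes (∂/∂z)(3*w*x + w*y - y*z) dz = (-y) dz, which multiplied by dy ∧ dw gives (y) dy ∧ dz ∧ dw
  d(y*(-3*w + 2*x)) includes (∂/∂x)(y*(-3*w + 2*x)) dx = (2*y) dx, which multiplied by dz ∧ dw gives (2*y) dx ∧ dz ∧ dw
  d(y*(-3*w + 2*x)) includes (∂/∂y)(y*(-3*w + 2*x)) dy = (-3*w + 2*x) dy, which multiplied by dz ∧ dw gives (-3*w + 2*x) dy ∧ dz ∧ dw
Collecting like 3-forms: d(omega) = (2*w) dx ∧ dy ∧ dw + (-3*w + 2*x + y) dy ∧ dz ∧ dw + (2*y) dx ∧ dz ∧ dw.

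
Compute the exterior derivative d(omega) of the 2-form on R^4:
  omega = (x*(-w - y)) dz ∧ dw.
d(omega) = (-w - y) dx ∧ dz ∧ dw + (-x) dy ∧ dz ∧ dw

For a 2-form omega = sum_{i<j} g_{ij} dx_i ∧ dx_j, the exterior derivative is
  d(omega) = sum_{i<j} d(g_{ij}) ∧ dx_i ∧ dx_j = sum_{i<j, k} (∂g_{ij}/∂x_k) dx_k ∧ dx_i ∧ dx_j.
Expand each term, using dx_k ∧ dx_i ∧ dx_j = sgn(permutation) dx_{(a)} ∧ dx_{(b)} ∧ dx_{(c)} with (a < b < c) sorted:
  d(x*(-w - y)) includes (∂/∂x)(x*(-w - y)) dx = (-w - y) dx, which multiplied by dz ∧ dw gives (-w - y) dx ∧ dz ∧ dw
  d(x*(-w - y)) includes (∂/∂y)(x*(-w - y)) dy = (-x) dy, which multiplied by dz ∧ dw gives (-x) dy ∧ dz ∧ dw
Collecting like 3-forms: d(omega) = (-w - y) dx ∧ dz ∧ dw + (-x) dy ∧ dz ∧ dw.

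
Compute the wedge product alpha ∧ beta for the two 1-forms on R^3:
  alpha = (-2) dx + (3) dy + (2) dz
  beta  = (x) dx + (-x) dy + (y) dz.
alpha ∧ beta = (-x) dx ∧ dy + (-2*x - 2*y) dx ∧ dz + (2*x + 3*y) dy ∧ dz

Distribute the wedge, using dx_i ∧ dx_j = -dx_j ∧ dx_i and dx_i ∧ dx_i = 0. For each pair (i, j) with i < j, the coefficient of dx_i ∧ dx_j in alpha ∧ beta is (alpha_i * beta_j - alpha_j * beta_i). Collecting: alpha ∧ beta = (-x) dx ∧ dy + (-2*x - 2*y) dx ∧ dz + (2*x + 3*y) dy ∧ dz.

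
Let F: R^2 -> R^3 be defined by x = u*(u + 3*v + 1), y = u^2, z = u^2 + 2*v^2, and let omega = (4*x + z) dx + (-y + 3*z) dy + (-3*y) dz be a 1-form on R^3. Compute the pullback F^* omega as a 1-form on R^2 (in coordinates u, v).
F^* omega = (8*u^3 + 39*u^2*v + 13*u^2 + 52*u*v^2 + 24*u*v + 4*u + 6*v^3 + 2*v^2) du + (3*u*(5*u^2 + 8*u*v + 4*u + 2*v^2)) dv

Using F^*(f dg) = (f ∘ F) d(g ∘ F), substitute each coordinate x_i by F_i(u, v) in f_i, and replace dx_i by d F_i = (∂F_i/∂u) du + (∂F_i/∂v) dv.
  For the x component: f_1(F) = 5*u^2 + 12*u*v + 4*u + 2*v^2; d F_1 = (2*u + 3*v + 1) du + (3*u) dv
  For the y component: f_2(F) = 2*u^2 + 6*v^2; d F_2 = (2*u) du + (0) dv
  For the z component: f_3(F) = -3*u^2; d F_3 = (2*u) du + (4*v) dv
Combining and collecting du, dv coefficients:
  coeff of du: 8*u^3 + 39*u^2*v + 13*u^2 + 52*u*v^2 + 24*u*v + 4*u + 6*v^3 + 2*v^2
  coeff of dv: 3*u*(5*u^2 + 8*u*v + 4*u + 2*v^2)
F^* omega = (8*u^3 + 39*u^2*v + 13*u^2 + 52*u*v^2 + 24*u*v + 4*u + 6*v^3 + 2*v^2) du + (3*u*(5*u^2 + 8*u*v + 4*u + 2*v^2)) dv.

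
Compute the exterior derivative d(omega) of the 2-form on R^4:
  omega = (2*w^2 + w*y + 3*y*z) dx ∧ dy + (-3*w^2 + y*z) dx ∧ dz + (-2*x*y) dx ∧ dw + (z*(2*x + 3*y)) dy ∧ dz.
d(omega) = (3*y + z) dx ∧ dy ∧ dz + (4*w + 2*x + y) dx ∧ dy ∧ dw + (-6*w) dx ∧ dz ∧ dw

For a 2-form omega = sum_{i<j} g_{ij} dx_i ∧ dx_j, the exterior derivative is
  d(omega) = sum_{i<j} d(g_{ij}) ∧ dx_i ∧ dx_j = sum_{i<j, k} (∂g_{ij}/∂x_k) dx_k ∧ dx_i ∧ dx_j.
Expand each term, using dx_k ∧ dx_i ∧ dx_j = sgn(permutation) dx_{(a)} ∧ dx_{(b)} ∧ dx_{(c)} with (a < b < c) sorted:
  d(2*w^2 + w*y + 3*y*z) includes (∂/∂z)(2*w^2 + w*y + 3*y*z) dz = (3*y) dz, which multiplied by dx ∧ dy gives (3*y) dx ∧ dy ∧ dz
  d(2*w^2 + w*y + 3*y*z) includes (∂/∂w)(2*w^2 + w*y + 3*y*z) dw = (4*w + y) dw, which multiplied by dx ∧ dy gives (4*w + y) dx ∧ dy ∧ dw
  d(-3*w^2 + y*z) includes (∂/∂y)(-3*w^2 + y*z) dy = (z) dy, which multiplied by dx ∧ dz gives (-z) dx ∧ dy ∧ dz
  d(-3*w^2 + y*z) includes (∂/∂w)(-3*w^2 + y*z) dw = (-6*w) dw, which multiplied by dx ∧ dz gives (-6*w) dx ∧ dz ∧ dw
  d(-2*x*y) includes (∂/∂y)(-2*x*y) dy = (-2*x) dy, which multiplied by dx ∧ dw gives (2*x) dx ∧ dy ∧ dw
  d(z*(2*x + 3*y)) includes (∂/∂x)(z*(2*x + 3*y)) dx = (2*z) dx, which multiplied by dy ∧ dz gives (2*z) dx ∧ dy ∧ dz
Collecting like 3-forms: d(omega) = (3*y + z) dx ∧ dy ∧ dz + (4*w + 2*x + y) dx ∧ dy ∧ dw + (-6*w) dx ∧ dz ∧ dw.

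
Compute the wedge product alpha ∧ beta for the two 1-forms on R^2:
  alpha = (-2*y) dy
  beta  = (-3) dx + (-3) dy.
alpha ∧ beta = (-6*y) dx ∧ dy

Distribute the wedge, using dx_i ∧ dx_j = -dx_j ∧ dx_i and dx_i ∧ dx_i = 0. For each pair (i, j) with i < j, the coefficient of dx_i ∧ dx_j in alpha ∧ beta is (alpha_i * beta_j - alpha_j * beta_i). Collecting: alpha ∧ beta = (-6*y) dx ∧ dy.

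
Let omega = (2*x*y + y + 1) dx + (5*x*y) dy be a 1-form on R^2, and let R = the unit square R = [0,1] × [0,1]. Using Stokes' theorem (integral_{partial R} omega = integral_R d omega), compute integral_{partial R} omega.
integral_(partial R) omega = 1/2

Stokes: integral_partial_R omega = integral_R d omega with d omega = (∂Q/∂x - ∂P/∂y) dx ∧ dy.
  ∂Q/∂x = 5*y
  ∂P/∂y = 2*x + 1
  integrand = ∂Q/∂x - ∂P/∂y = -2*x + 5*y - 1.
Integrating over R: integral_0^1 integral_0^1 (-2*x + 5*y - 1) dx dy = 1/2.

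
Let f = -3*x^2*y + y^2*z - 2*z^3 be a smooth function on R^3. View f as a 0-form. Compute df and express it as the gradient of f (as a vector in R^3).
df = (-6*x*y) dx + (-3*x^2 + 2*y*z) dy + (y^2 - 6*z^2) dz; grad f = (-6*x*y, -3*x^2 + 2*y*z, y^2 - 6*z^2)

For a 0-form f, d f = (∂f/∂x) dx + (∂f/∂y) dy + (∂f/∂z) dz. The components of the vector representation are exactly the entries of grad f in Cartesian coordinates:
  ∂f/∂x = -6*x*y
  ∂f/∂y = -3*x^2 + 2*y*z
  ∂f/∂z = y^2 - 6*z^2.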